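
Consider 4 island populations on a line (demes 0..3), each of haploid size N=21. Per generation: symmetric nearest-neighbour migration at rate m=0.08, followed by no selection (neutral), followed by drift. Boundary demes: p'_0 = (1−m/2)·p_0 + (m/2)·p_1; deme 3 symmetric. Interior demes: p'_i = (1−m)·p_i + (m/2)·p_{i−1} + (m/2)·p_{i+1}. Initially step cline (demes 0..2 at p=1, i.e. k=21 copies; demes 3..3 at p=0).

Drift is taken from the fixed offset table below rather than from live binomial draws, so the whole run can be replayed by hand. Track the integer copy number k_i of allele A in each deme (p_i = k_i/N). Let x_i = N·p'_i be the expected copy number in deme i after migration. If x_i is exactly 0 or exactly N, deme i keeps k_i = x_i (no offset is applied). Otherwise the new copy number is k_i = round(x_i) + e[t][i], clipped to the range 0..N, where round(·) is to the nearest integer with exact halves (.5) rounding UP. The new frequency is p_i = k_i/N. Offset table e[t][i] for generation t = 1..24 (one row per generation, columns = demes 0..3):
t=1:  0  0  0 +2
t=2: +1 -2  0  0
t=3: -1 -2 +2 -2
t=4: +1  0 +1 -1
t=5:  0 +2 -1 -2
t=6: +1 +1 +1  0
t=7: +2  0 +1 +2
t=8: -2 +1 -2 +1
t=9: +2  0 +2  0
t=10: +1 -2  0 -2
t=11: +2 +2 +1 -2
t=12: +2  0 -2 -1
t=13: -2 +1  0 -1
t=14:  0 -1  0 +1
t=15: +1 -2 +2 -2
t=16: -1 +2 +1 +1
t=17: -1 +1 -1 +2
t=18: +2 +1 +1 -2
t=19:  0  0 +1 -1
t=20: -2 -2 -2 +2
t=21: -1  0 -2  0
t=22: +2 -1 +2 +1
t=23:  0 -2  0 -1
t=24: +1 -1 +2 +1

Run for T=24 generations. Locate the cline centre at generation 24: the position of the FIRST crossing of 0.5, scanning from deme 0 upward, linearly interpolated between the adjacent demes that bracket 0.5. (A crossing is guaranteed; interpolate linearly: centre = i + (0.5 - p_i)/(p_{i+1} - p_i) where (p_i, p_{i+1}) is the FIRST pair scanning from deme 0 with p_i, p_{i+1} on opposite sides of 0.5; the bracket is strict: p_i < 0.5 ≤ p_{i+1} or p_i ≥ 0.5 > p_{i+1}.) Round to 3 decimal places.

2.850

t=0: k=[21 21 21 0]
t=1: x=[21.0000 21.0000 20.1600 0.8400] k=[21 21 20 3]
t=2: x=[21.0000 20.9600 19.3600 3.6800] k=[21 19 19 4]
t=3: x=[20.9200 19.0800 18.4000 4.6000] k=[20 17 20 3]
t=4: x=[19.8800 17.2400 19.2000 3.6800] k=[21 17 20 3]
t=5: x=[20.8400 17.2800 19.2000 3.6800] k=[21 19 18 2]
t=6: x=[20.9200 19.0400 17.4000 2.6400] k=[21 20 18 3]
t=7: x=[20.9600 19.9600 17.4800 3.6000] k=[21 20 18 6]
t=8: x=[20.9600 19.9600 17.6000 6.4800] k=[19 21 16 7]
t=9: x=[19.0800 20.7200 15.8400 7.3600] k=[21 21 18 7]
t=10: x=[21.0000 20.8800 17.6800 7.4400] k=[21 19 18 5]
t=11: x=[20.9200 19.0400 17.5200 5.5200] k=[21 21 19 4]
t=12: x=[21.0000 20.9200 18.4800 4.6000] k=[21 21 16 4]
t=13: x=[21.0000 20.8000 15.7200 4.4800] k=[21 21 16 3]
t=14: x=[21.0000 20.8000 15.6800 3.5200] k=[21 20 16 5]
t=15: x=[20.9600 19.8800 15.7200 5.4400] k=[21 18 18 3]
t=16: x=[20.8800 18.1200 17.4000 3.6000] k=[20 20 18 5]
t=17: x=[20.0000 19.9200 17.5600 5.5200] k=[19 21 17 8]
t=18: x=[19.0800 20.7600 16.8000 8.3600] k=[21 21 18 6]
t=19: x=[21.0000 20.8800 17.6400 6.4800] k=[21 21 19 5]
t=20: x=[21.0000 20.9200 18.5200 5.5600] k=[21 19 17 8]
t=21: x=[20.9200 19.0000 16.7200 8.3600] k=[20 19 15 8]
t=22: x=[19.9600 18.8800 14.8800 8.2800] k=[21 18 17 9]
t=23: x=[20.8800 18.0800 16.7200 9.3200] k=[21 16 17 8]
t=24: x=[20.8000 16.2400 16.6000 8.3600] k=[21 15 19 9]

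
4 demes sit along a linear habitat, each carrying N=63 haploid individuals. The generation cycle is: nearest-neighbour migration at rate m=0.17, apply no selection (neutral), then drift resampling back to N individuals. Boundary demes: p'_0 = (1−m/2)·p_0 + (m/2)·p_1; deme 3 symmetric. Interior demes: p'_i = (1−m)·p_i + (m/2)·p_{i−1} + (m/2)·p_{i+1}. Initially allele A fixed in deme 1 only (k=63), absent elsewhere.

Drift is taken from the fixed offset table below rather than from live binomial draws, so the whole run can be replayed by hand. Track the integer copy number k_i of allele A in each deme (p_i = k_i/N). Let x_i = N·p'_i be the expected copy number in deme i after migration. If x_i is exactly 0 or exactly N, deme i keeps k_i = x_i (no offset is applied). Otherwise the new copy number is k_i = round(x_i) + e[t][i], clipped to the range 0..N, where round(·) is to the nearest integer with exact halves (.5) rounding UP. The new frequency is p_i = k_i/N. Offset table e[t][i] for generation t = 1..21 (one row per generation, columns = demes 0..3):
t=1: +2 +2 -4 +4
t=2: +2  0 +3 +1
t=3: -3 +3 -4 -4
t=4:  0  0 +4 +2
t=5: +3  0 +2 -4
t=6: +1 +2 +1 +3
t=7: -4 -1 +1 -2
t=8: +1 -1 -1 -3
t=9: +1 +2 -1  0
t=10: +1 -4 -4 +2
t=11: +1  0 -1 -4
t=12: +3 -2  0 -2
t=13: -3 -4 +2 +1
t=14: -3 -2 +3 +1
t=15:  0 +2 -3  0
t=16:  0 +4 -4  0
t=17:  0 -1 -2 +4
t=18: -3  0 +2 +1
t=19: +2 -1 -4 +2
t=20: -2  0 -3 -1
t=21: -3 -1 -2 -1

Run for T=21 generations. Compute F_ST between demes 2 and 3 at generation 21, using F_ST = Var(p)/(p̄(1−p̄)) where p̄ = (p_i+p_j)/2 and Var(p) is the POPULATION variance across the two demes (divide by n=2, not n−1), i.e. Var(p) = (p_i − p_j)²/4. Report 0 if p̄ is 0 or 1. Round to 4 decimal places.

0.0263

t=0: k=[0 63 0 0]
t=1: x=[5.3550 52.2900 5.3550 0.0000] k=[7 54 1 0]
t=2: x=[10.9950 45.5000 5.4200 0.0850] k=[13 46 8 1]
t=3: x=[15.8050 39.9650 10.6350 1.5950] k=[13 43 7 0]
t=4: x=[15.5500 37.3900 9.4650 0.5950] k=[16 37 13 3]
t=5: x=[17.7850 33.1750 14.1900 3.8500] k=[21 33 16 0]
t=6: x=[22.0200 30.5350 16.0850 1.3600] k=[23 33 17 4]
t=7: x=[23.8500 30.7900 17.2550 5.1050] k=[20 30 18 3]
t=8: x=[20.8500 28.1300 17.7450 4.2750] k=[22 27 17 1]
t=9: x=[22.4250 25.7250 16.4900 2.3600] k=[23 28 15 2]
t=10: x=[23.4250 26.4700 15.0000 3.1050] k=[24 22 11 5]
t=11: x=[23.8300 21.2350 11.4250 5.5100] k=[25 21 10 2]
t=12: x=[24.6600 20.4050 10.2550 2.6800] k=[28 18 10 1]
t=13: x=[27.1500 18.1700 9.9150 1.7650] k=[24 14 12 3]
t=14: x=[23.1500 14.6800 11.4050 3.7650] k=[20 13 14 5]
t=15: x=[19.4050 13.6800 13.1500 5.7650] k=[19 16 10 6]
t=16: x=[18.7450 15.7450 10.1700 6.3400] k=[19 20 6 6]
t=17: x=[19.0850 18.7250 7.1900 6.0000] k=[19 18 5 10]
t=18: x=[18.9150 16.9800 6.5300 9.5750] k=[16 17 9 11]
t=19: x=[16.0850 16.2350 9.8500 10.8300] k=[18 15 6 13]
t=20: x=[17.7450 14.4900 7.3600 12.4050] k=[16 14 4 11]
t=21: x=[15.8300 13.3200 5.4450 10.4050] k=[13 12 3 9]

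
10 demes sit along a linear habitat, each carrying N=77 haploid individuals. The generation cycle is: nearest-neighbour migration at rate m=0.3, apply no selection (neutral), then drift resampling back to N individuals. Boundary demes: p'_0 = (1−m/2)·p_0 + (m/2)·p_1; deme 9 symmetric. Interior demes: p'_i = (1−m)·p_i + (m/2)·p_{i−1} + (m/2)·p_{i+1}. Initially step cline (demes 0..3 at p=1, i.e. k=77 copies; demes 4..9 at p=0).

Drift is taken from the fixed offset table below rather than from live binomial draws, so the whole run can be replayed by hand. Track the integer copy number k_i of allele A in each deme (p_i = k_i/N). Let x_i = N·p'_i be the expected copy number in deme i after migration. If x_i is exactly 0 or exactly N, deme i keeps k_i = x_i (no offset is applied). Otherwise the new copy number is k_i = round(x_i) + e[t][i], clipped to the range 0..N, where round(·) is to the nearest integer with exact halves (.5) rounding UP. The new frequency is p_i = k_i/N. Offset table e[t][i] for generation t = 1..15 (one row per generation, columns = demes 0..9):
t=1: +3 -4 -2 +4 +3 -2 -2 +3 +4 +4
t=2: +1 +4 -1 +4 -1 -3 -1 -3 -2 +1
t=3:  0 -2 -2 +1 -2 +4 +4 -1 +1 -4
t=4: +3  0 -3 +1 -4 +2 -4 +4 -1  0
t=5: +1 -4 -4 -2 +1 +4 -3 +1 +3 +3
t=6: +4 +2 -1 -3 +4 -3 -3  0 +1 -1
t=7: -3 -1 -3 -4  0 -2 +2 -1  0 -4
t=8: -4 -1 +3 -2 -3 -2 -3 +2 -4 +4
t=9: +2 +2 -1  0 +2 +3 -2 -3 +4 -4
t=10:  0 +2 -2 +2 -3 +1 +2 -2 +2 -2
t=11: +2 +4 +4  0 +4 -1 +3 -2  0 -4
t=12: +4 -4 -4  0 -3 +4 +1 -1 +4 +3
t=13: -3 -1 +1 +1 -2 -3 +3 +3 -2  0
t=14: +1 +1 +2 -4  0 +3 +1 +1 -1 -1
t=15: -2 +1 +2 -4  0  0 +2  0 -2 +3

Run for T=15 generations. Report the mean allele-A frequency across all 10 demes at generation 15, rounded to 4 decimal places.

t=0: k=[77 77 77 77 0 0 0 0 0 0]
t=1: x=[77.0000 77.0000 77.0000 65.4500 11.5500 0.0000 0.0000 0.0000 0.0000 0.0000] k=[77 77 77 69 15 0 0 0 0 0]
t=2: x=[77.0000 77.0000 75.8000 62.1000 20.8500 2.2500 0.0000 0.0000 0.0000 0.0000] k=[77 77 75 66 20 0 0 0 0 0]
t=3: x=[77.0000 76.7000 73.9500 60.4500 23.9000 3.0000 0.0000 0.0000 0.0000 0.0000] k=[77 75 72 61 22 7 0 0 0 0]
t=4: x=[76.7000 74.8500 70.8000 56.8000 25.6000 8.2000 1.0500 0.0000 0.0000 0.0000] k=[77 75 68 58 22 10 0 0 0 0]
t=5: x=[76.7000 74.2500 67.5500 54.1000 25.6000 10.3000 1.5000 0.0000 0.0000 0.0000] k=[77 70 64 52 27 14 0 0 0 0]
t=6: x=[75.9500 70.1500 63.1000 50.0500 28.8000 13.8500 2.1000 0.0000 0.0000 0.0000] k=[77 72 62 47 33 11 0 0 0 0]
t=7: x=[76.2500 71.2500 61.2500 47.1500 31.8000 12.6500 1.6500 0.0000 0.0000 0.0000] k=[73 70 58 43 32 11 4 0 0 0]
t=8: x=[72.5500 68.6500 57.5500 43.6000 30.5000 13.1000 4.4500 0.6000 0.0000 0.0000] k=[69 68 61 42 28 11 1 3 0 0]
t=9: x=[68.8500 67.1000 59.2000 42.7500 27.5500 12.0500 2.8000 2.2500 0.4500 0.0000] k=[71 69 58 43 30 15 1 0 4 0]
t=10: x=[70.7000 67.6500 57.4000 43.3000 29.7000 15.1500 2.9500 0.7500 2.8000 0.6000] k=[71 70 55 45 27 16 5 0 5 0]
t=11: x=[70.8500 67.9000 55.7500 43.8000 28.0500 16.0000 5.9000 1.5000 3.5000 0.7500] k=[73 72 60 44 32 15 9 0 4 0]
t=12: x=[72.8500 70.3500 59.4000 44.6000 31.2500 16.6500 8.5500 1.9500 2.8000 0.6000] k=[77 66 55 45 28 21 10 1 7 4]
t=13: x=[75.3500 66.0000 55.1500 43.9500 29.5000 20.4000 10.3000 3.2500 5.6500 4.4500] k=[72 65 56 45 28 17 13 6 4 4]
t=14: x=[70.9500 64.7000 55.7000 44.1000 28.9000 18.0500 12.5500 6.7500 4.3000 4.0000] k=[72 66 58 40 29 21 14 8 3 3]
t=15: x=[71.1000 65.7000 56.5000 41.0500 29.4500 21.1500 14.1500 8.1500 3.7500 3.0000] k=[69 67 59 37 29 21 16 8 2 6]

0.4078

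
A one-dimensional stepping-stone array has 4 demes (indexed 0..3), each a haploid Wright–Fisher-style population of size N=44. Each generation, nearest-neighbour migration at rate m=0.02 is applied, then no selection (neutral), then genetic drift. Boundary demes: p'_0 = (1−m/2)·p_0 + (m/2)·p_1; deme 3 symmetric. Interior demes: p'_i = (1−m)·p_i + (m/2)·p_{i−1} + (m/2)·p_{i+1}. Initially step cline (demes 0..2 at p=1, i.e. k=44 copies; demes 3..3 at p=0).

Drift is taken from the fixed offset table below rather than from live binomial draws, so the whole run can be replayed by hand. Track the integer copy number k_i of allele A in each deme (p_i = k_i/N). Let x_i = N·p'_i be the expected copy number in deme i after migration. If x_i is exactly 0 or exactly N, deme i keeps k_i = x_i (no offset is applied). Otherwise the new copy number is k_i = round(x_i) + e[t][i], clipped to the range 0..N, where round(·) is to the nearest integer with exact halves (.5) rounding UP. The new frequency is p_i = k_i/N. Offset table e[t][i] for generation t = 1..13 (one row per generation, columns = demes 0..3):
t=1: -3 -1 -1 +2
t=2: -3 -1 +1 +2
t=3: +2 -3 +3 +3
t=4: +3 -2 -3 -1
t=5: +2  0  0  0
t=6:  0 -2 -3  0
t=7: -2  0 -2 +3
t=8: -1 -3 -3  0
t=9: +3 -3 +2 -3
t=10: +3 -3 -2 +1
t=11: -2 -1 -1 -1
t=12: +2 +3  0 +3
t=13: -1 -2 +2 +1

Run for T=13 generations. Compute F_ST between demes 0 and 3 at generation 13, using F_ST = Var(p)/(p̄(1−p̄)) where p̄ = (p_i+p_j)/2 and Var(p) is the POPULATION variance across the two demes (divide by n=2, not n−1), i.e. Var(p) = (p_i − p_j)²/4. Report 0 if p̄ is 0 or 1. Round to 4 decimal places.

0.5871

t=0: k=[44 44 44 0]
t=1: x=[44.0000 44.0000 43.5600 0.4400] k=[44 44 43 2]
t=2: x=[44.0000 43.9900 42.6000 2.4100] k=[44 43 44 4]
t=3: x=[43.9900 43.0200 43.5900 4.4000] k=[44 40 44 7]
t=4: x=[43.9600 40.0800 43.5900 7.3700] k=[44 38 41 6]
t=5: x=[43.9400 38.0900 40.6200 6.3500] k=[44 38 41 6]
t=6: x=[43.9400 38.0900 40.6200 6.3500] k=[44 36 38 6]
t=7: x=[43.9200 36.1000 37.6600 6.3200] k=[42 36 36 9]
t=8: x=[41.9400 36.0600 35.7300 9.2700] k=[41 33 33 9]
t=9: x=[40.9200 33.0800 32.7600 9.2400] k=[44 30 35 6]
t=10: x=[43.8600 30.1900 34.6600 6.2900] k=[44 27 33 7]
t=11: x=[43.8300 27.2300 32.6800 7.2600] k=[42 26 32 6]
t=12: x=[41.8400 26.2200 31.6800 6.2600] k=[44 29 32 9]
t=13: x=[43.8500 29.1800 31.7400 9.2300] k=[43 27 34 10]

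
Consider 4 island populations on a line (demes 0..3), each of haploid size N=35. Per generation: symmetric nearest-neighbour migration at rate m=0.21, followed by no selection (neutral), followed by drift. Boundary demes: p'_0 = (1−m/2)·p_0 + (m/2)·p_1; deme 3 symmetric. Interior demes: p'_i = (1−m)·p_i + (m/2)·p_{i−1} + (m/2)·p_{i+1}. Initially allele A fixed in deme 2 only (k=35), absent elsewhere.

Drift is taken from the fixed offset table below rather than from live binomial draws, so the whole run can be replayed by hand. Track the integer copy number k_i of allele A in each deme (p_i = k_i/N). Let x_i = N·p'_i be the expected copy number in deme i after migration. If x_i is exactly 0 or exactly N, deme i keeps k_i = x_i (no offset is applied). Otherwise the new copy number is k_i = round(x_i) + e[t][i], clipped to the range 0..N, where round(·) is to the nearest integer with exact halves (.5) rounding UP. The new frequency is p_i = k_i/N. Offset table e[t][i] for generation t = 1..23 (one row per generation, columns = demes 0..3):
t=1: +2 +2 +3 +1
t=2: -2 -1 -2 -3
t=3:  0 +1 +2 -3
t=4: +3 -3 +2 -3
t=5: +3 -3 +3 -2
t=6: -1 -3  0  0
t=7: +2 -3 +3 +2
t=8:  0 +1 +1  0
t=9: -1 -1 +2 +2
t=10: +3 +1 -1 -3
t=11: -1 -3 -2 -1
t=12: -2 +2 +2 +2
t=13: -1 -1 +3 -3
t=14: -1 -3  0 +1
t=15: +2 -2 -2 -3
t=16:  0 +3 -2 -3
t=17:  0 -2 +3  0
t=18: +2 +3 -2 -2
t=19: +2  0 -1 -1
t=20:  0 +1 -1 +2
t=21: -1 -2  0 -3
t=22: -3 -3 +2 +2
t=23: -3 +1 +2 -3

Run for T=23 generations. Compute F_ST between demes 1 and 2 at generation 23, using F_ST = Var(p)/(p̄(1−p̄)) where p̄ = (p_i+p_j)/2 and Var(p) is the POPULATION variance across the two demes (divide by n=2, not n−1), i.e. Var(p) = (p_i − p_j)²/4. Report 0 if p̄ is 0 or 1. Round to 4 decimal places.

0.0046

t=0: k=[0 0 35 0]
t=1: x=[0.0000 3.6750 27.6500 3.6750] k=[0 6 31 5]
t=2: x=[0.6300 7.9950 25.6450 7.7300] k=[0 7 24 5]
t=3: x=[0.7350 8.0500 20.2200 6.9950] k=[1 9 22 4]
t=4: x=[1.8400 9.5250 18.7450 5.8900] k=[5 7 21 3]
t=5: x=[5.2100 8.2600 17.6400 4.8900] k=[8 5 21 3]
t=6: x=[7.6850 6.9950 17.4300 4.8900] k=[7 4 17 5]
t=7: x=[6.6850 5.6800 14.3750 6.2600] k=[9 3 17 8]
t=8: x=[8.3700 5.1000 14.5850 8.9450] k=[8 6 16 9]
t=9: x=[7.7900 7.2600 14.2150 9.7350] k=[7 6 16 12]
t=10: x=[6.8950 7.1550 14.5300 12.4200] k=[10 8 14 9]
t=11: x=[9.7900 8.8400 12.8450 9.5250] k=[9 6 11 9]
t=12: x=[8.6850 6.8400 10.2650 9.2100] k=[7 9 12 11]
t=13: x=[7.2100 9.1050 11.5800 11.1050] k=[6 8 15 8]
t=14: x=[6.2100 8.5250 13.5300 8.7350] k=[5 6 14 10]
t=15: x=[5.1050 6.7350 12.7400 10.4200] k=[7 5 11 7]
t=16: x=[6.7900 5.8400 9.9500 7.4200] k=[7 9 8 4]
t=17: x=[7.2100 8.6850 7.6850 4.4200] k=[7 7 11 4]
t=18: x=[7.0000 7.4200 9.8450 4.7350] k=[9 10 8 3]
t=19: x=[9.1050 9.6850 7.6850 3.5250] k=[11 10 7 3]
t=20: x=[10.8950 9.7900 6.8950 3.4200] k=[11 11 6 5]
t=21: x=[11.0000 10.4750 6.4200 5.1050] k=[10 8 6 2]
t=22: x=[9.7900 8.0000 5.7900 2.4200] k=[7 5 8 4]
t=23: x=[6.7900 5.5250 7.2650 4.4200] k=[4 7 9 1]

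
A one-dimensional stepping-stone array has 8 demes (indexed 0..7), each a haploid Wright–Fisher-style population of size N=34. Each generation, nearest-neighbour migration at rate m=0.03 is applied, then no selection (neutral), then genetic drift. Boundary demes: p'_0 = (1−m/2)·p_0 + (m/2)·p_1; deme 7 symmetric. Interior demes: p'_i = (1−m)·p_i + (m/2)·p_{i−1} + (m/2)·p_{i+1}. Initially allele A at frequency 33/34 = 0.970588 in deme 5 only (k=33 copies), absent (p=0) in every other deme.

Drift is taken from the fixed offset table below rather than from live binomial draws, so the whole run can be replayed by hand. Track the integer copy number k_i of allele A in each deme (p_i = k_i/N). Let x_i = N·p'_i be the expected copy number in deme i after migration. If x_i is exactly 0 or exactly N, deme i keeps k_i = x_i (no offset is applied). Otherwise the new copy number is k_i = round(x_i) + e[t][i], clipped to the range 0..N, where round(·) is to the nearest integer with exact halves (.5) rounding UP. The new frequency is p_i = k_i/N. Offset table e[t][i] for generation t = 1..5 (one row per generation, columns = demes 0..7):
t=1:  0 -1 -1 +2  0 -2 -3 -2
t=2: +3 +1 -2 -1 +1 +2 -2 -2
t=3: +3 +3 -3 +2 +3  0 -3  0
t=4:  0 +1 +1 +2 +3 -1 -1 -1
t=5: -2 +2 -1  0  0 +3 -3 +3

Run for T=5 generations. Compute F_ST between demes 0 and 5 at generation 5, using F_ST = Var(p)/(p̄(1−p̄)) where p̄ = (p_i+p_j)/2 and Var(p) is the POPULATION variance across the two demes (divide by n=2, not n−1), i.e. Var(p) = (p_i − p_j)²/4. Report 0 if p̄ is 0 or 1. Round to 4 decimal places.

t=0: k=[0 0 0 0 0 33 0 0]
t=1: x=[0.0000 0.0000 0.0000 0.0000 0.4950 32.0100 0.4950 0.0000] k=[0 0 0 0 0 30 0 0]
t=2: x=[0.0000 0.0000 0.0000 0.0000 0.4500 29.1000 0.4500 0.0000] k=[0 0 0 0 1 31 0 0]
t=3: x=[0.0000 0.0000 0.0000 0.0150 1.4350 30.0850 0.4650 0.0000] k=[0 0 0 2 4 30 0 0]
t=4: x=[0.0000 0.0000 0.0300 2.0000 4.3600 29.1600 0.4500 0.0000] k=[0 0 1 4 7 28 0 0]
t=5: x=[0.0000 0.0150 1.0300 4.0000 7.2700 27.2650 0.4200 0.0000] k=[0 2 0 4 7 30 0 0]

0.7895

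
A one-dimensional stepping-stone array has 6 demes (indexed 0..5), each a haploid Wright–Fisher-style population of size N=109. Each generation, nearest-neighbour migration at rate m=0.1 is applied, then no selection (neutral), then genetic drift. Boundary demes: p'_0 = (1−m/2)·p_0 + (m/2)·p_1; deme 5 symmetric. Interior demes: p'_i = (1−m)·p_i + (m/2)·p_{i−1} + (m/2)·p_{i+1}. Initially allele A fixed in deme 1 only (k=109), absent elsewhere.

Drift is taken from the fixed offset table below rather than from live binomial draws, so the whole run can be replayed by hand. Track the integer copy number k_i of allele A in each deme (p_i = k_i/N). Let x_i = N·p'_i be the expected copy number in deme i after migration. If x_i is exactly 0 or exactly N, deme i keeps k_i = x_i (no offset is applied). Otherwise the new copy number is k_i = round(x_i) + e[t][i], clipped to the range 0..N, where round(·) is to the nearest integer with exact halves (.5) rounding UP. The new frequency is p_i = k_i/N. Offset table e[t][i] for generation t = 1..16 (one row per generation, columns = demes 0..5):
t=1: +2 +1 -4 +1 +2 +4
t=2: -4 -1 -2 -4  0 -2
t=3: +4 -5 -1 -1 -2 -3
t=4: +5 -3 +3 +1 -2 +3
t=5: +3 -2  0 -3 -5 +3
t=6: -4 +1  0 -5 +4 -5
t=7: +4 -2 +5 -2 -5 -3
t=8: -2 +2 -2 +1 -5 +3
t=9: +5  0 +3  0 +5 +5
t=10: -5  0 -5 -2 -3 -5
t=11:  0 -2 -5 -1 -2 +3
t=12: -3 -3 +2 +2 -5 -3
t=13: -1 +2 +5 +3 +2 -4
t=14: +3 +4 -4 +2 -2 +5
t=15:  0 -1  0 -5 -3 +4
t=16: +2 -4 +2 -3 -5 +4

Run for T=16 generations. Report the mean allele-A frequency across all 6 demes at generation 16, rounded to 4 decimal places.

t=0: k=[0 109 0 0 0 0]
t=1: x=[5.4500 98.1000 5.4500 0.0000 0.0000 0.0000] k=[7 99 1 0 0 0]
t=2: x=[11.6000 89.5000 5.8500 0.0500 0.0000 0.0000] k=[8 89 4 0 0 0]
t=3: x=[12.0500 80.7000 8.0500 0.2000 0.0000 0.0000] k=[16 76 7 0 0 0]
t=4: x=[19.0000 69.5500 10.1000 0.3500 0.0000 0.0000] k=[24 67 13 1 0 0]
t=5: x=[26.1500 62.1500 15.1000 1.5500 0.0500 0.0000] k=[29 60 15 0 0 0]
t=6: x=[30.5500 56.2000 16.5000 0.7500 0.0000 0.0000] k=[27 57 17 0 0 0]
t=7: x=[28.5000 53.5000 18.1500 0.8500 0.0000 0.0000] k=[33 52 23 0 0 0]
t=8: x=[33.9500 49.6000 23.3000 1.1500 0.0000 0.0000] k=[32 52 21 2 0 0]
t=9: x=[33.0000 49.4500 21.6000 2.8500 0.1000 0.0000] k=[38 49 25 3 5 0]
t=10: x=[38.5500 47.2500 25.1000 4.2000 4.6500 0.2500] k=[34 47 20 2 2 0]
t=11: x=[34.6500 45.0000 20.4500 2.9000 1.9000 0.1000] k=[35 43 15 2 0 3]
t=12: x=[35.4000 41.2000 15.7500 2.5500 0.2500 2.8500] k=[32 38 18 5 0 0]
t=13: x=[32.3000 36.7000 18.3500 5.4000 0.2500 0.0000] k=[31 39 23 8 2 0]
t=14: x=[31.4000 37.8000 23.0500 8.4500 2.2000 0.1000] k=[34 42 19 10 0 5]
t=15: x=[34.4000 40.4500 19.7000 9.9500 0.7500 4.7500] k=[34 39 20 5 0 9]
t=16: x=[34.2500 37.8000 20.2000 5.5000 0.7000 8.5500] k=[36 34 22 3 0 13]

0.1651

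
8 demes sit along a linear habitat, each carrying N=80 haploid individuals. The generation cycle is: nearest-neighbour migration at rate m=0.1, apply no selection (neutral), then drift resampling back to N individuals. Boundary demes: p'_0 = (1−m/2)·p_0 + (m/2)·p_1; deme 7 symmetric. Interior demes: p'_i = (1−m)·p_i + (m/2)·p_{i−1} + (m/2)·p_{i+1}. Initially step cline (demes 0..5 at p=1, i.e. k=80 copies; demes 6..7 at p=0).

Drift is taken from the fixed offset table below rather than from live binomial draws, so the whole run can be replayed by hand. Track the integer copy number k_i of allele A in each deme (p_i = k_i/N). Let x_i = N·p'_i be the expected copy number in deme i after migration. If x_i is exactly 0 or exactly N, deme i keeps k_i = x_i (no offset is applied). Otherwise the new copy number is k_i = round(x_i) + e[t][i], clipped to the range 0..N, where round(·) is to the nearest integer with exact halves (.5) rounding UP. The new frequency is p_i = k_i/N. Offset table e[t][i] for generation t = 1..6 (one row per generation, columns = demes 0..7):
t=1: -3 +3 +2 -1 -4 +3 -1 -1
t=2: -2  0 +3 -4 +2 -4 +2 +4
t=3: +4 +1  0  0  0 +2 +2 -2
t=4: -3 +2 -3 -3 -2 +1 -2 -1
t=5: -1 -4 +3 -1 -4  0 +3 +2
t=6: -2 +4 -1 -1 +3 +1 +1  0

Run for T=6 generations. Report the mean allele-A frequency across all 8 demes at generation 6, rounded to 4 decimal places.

0.7625

t=0: k=[80 80 80 80 80 80 0 0]
t=1: x=[80.0000 80.0000 80.0000 80.0000 80.0000 76.0000 4.0000 0.0000] k=[80 80 80 80 80 79 3 0]
t=2: x=[80.0000 80.0000 80.0000 80.0000 79.9500 75.2500 6.6500 0.1500] k=[80 80 80 80 80 71 9 4]
t=3: x=[80.0000 80.0000 80.0000 80.0000 79.5500 68.3500 11.8500 4.2500] k=[80 80 80 80 80 70 14 2]
t=4: x=[80.0000 80.0000 80.0000 80.0000 79.5000 67.7000 16.2000 2.6000] k=[80 80 80 80 78 69 14 2]
t=5: x=[80.0000 80.0000 80.0000 79.9000 77.6500 66.7000 16.1500 2.6000] k=[80 80 80 79 74 67 19 5]
t=6: x=[80.0000 80.0000 79.9500 78.8000 73.9000 64.9500 20.7000 5.7000] k=[80 80 79 78 77 66 22 6]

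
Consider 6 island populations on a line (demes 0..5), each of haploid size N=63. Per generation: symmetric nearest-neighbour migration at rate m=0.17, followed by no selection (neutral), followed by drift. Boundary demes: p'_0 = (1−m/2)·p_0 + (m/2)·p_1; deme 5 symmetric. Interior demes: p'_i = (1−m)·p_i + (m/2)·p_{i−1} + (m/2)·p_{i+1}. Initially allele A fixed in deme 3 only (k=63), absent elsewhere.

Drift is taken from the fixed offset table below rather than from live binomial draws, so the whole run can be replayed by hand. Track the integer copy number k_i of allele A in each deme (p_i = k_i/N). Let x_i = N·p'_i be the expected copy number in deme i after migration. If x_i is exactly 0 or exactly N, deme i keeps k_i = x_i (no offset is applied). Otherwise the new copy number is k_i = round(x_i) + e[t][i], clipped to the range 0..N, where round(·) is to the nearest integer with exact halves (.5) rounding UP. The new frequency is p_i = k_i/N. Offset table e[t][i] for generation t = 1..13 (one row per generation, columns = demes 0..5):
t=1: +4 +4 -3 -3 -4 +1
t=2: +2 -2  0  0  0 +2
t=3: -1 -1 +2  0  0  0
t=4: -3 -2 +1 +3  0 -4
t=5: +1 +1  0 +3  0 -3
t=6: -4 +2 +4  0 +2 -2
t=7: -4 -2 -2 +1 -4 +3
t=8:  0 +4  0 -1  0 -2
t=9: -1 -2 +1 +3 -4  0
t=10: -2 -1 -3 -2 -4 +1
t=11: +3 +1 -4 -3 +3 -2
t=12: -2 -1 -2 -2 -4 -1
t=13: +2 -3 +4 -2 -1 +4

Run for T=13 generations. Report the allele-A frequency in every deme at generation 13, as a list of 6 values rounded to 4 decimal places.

[0.0635, 0.0476, 0.1905, 0.1587, 0.0794, 0.1111]

t=0: k=[0 0 0 63 0 0]
t=1: x=[0.0000 0.0000 5.3550 52.2900 5.3550 0.0000] k=[0 0 2 49 1 0]
t=2: x=[0.0000 0.1700 5.8250 40.9250 4.9950 0.0850] k=[0 0 6 41 5 2]
t=3: x=[0.0000 0.5100 8.4650 34.9650 7.8050 2.2550] k=[0 0 10 35 8 2]
t=4: x=[0.0000 0.8500 11.2750 30.5800 9.7850 2.5100] k=[0 0 12 34 10 0]
t=5: x=[0.0000 1.0200 12.8500 30.0900 11.1900 0.8500] k=[0 2 13 33 11 0]
t=6: x=[0.1700 2.7650 13.7650 29.4300 11.9350 0.9350] k=[0 5 18 29 14 0]
t=7: x=[0.4250 5.6800 17.8300 26.7900 14.0850 1.1900] k=[0 4 16 28 10 4]
t=8: x=[0.3400 4.6800 16.0000 25.4500 11.0200 4.5100] k=[0 9 16 24 11 3]
t=9: x=[0.7650 8.8300 16.0850 22.2150 11.4250 3.6800] k=[0 7 17 25 7 4]
t=10: x=[0.5950 7.2550 16.8300 22.7900 8.2750 4.2550] k=[0 6 14 21 4 5]
t=11: x=[0.5100 6.1700 13.9150 18.9600 5.5300 4.9150] k=[4 7 10 16 9 3]
t=12: x=[4.2550 7.0000 10.2550 14.8950 9.0850 3.5100] k=[2 6 8 13 5 3]
t=13: x=[2.3400 5.8300 8.2550 11.8950 5.5100 3.1700] k=[4 3 12 10 5 7]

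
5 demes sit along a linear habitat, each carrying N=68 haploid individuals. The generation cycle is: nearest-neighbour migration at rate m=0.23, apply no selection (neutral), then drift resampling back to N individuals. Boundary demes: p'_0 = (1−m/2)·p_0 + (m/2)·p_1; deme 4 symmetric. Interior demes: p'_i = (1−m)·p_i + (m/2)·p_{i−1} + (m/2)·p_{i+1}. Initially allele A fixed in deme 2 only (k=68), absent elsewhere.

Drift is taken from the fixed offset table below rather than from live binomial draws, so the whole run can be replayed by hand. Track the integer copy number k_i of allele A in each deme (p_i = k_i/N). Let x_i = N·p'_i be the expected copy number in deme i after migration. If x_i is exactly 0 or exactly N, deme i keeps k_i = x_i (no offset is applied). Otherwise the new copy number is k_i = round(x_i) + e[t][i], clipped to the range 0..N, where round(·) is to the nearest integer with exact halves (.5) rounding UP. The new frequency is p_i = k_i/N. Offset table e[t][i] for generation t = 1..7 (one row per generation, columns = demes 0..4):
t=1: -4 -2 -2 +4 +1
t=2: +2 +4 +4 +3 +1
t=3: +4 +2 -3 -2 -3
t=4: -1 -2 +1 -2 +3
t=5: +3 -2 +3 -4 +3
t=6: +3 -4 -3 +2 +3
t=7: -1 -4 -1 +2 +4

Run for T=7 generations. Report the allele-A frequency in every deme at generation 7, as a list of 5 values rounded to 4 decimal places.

[0.2059, 0.1471, 0.3088, 0.2794, 0.2500]

t=0: k=[0 0 68 0 0]
t=1: x=[0.0000 7.8200 52.3600 7.8200 0.0000] k=[0 6 50 12 0]
t=2: x=[0.6900 10.3700 40.5700 14.9900 1.3800] k=[3 14 45 18 2]
t=3: x=[4.2650 16.3000 38.3300 19.2650 3.8400] k=[8 18 35 17 1]
t=4: x=[9.1500 18.8050 30.9750 17.2300 2.8400] k=[8 17 32 15 6]
t=5: x=[9.0350 17.6900 28.3200 15.9200 7.0350] k=[12 16 31 12 10]
t=6: x=[12.4600 17.2650 27.0900 13.9550 10.2300] k=[15 13 24 16 13]
t=7: x=[14.7700 14.4950 21.8150 16.5750 13.3450] k=[14 10 21 19 17]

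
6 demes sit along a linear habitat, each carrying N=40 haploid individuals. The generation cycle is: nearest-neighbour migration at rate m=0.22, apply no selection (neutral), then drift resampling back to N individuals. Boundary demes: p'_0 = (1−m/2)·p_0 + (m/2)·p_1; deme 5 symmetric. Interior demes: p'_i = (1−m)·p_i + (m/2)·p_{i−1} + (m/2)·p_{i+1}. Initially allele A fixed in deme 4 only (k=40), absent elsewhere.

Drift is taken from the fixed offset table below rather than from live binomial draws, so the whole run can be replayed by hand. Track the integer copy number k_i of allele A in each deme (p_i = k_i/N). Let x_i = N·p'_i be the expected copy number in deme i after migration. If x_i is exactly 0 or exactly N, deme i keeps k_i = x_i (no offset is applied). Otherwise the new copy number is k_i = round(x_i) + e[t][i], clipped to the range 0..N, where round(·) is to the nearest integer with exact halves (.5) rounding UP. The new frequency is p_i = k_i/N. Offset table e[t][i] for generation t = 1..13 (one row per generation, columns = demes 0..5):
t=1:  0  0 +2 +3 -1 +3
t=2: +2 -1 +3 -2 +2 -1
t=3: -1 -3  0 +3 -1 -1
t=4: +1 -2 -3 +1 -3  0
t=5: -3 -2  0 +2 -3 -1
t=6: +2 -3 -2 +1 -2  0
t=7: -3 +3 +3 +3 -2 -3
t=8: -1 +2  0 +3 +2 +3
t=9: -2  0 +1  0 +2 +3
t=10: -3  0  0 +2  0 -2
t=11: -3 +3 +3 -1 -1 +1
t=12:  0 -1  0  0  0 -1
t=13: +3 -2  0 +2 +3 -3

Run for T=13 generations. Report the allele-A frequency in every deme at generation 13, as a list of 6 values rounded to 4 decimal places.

t=0: k=[0 0 0 0 40 0]
t=1: x=[0.0000 0.0000 0.0000 4.4000 31.2000 4.4000] k=[0 0 0 7 30 7]
t=2: x=[0.0000 0.0000 0.7700 8.7600 24.9400 9.5300] k=[0 0 4 7 27 9]
t=3: x=[0.0000 0.4400 3.8900 8.8700 22.8200 10.9800] k=[0 0 4 12 22 10]
t=4: x=[0.0000 0.4400 4.4400 12.2200 19.5800 11.3200] k=[0 0 1 13 17 11]
t=5: x=[0.0000 0.1100 2.2100 12.1200 15.9000 11.6600] k=[0 0 2 14 13 11]
t=6: x=[0.0000 0.2200 3.1000 12.5700 12.8900 11.2200] k=[0 0 1 14 11 11]
t=7: x=[0.0000 0.1100 2.3200 12.2400 11.3300 11.0000] k=[0 3 5 15 9 8]
t=8: x=[0.3300 2.8900 5.8800 13.2400 9.5500 8.1100] k=[0 5 6 16 12 11]
t=9: x=[0.5500 4.5600 6.9900 14.4600 12.3300 11.1100] k=[0 5 8 14 14 14]
t=10: x=[0.5500 4.7800 8.3300 13.3400 14.0000 14.0000] k=[0 5 8 15 14 12]
t=11: x=[0.5500 4.7800 8.4400 14.1200 13.8900 12.2200] k=[0 8 11 13 13 13]
t=12: x=[0.8800 7.4500 10.8900 12.7800 13.0000 13.0000] k=[1 6 11 13 13 12]
t=13: x=[1.5500 6.0000 10.6700 12.7800 12.8900 12.1100] k=[5 4 11 15 16 9]

[0.1250, 0.1000, 0.2750, 0.3750, 0.4000, 0.2250]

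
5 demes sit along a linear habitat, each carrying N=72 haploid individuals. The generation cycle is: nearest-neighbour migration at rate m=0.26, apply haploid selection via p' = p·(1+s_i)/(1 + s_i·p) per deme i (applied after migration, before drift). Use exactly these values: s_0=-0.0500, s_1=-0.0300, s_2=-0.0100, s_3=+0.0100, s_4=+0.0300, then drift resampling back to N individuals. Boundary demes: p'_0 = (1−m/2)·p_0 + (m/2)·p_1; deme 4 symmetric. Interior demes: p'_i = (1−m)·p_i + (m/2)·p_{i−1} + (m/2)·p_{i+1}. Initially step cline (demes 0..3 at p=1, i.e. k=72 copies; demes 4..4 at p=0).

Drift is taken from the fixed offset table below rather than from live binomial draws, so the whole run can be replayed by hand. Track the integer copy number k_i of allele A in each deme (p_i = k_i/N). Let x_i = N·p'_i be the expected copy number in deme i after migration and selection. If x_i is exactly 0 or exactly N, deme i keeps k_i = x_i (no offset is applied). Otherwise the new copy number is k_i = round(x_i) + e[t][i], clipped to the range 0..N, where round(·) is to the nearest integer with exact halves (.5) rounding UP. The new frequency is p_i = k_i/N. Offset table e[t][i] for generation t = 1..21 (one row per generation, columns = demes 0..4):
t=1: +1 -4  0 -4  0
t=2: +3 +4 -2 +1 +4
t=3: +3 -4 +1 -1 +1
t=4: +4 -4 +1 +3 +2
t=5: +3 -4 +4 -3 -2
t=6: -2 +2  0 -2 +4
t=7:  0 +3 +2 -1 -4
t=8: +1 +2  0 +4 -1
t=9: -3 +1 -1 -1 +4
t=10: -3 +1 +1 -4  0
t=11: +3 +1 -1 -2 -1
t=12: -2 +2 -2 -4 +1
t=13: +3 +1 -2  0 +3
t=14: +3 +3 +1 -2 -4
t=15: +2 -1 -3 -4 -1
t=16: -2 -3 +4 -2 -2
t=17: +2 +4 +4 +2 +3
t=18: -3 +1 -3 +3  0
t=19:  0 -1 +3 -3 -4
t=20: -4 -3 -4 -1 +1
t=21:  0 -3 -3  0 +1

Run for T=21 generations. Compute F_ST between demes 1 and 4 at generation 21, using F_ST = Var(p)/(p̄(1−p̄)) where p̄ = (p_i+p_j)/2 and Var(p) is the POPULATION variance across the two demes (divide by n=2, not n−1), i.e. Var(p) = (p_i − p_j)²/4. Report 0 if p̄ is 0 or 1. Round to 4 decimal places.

0.0120

t=0: k=[72 72 72 72 0]
t=1: x=[72.0000 72.0000 72.0000 62.7207 9.6033] k=[72 72 72 59 10]
t=2: x=[72.0000 72.0000 70.2933 54.4524 16.7469] k=[72 72 68 55 21]
t=3: x=[72.0000 71.4640 66.7816 52.4122 25.9082] k=[72 67 68 51 27]
t=4: x=[71.3161 67.6574 65.6017 50.2414 30.6391] k=[72 64 67 53 33]
t=5: x=[70.9061 65.2459 64.7245 52.3624 36.1320] k=[72 61 69 49 34]
t=6: x=[70.4963 63.2383 65.2992 49.8031 36.4820] k=[68 65 65 48 40]
t=7: x=[67.3937 65.2049 62.7090 49.3249 41.5605] k=[67 68 65 48 38]
t=8: x=[66.8919 67.3492 63.1019 49.0658 39.8268] k=[68 69 63 53 39]
t=9: x=[67.9378 67.9758 62.3967 52.6212 41.3415] k=[65 69 61 52 45]
t=10: x=[65.2111 67.3082 60.7751 52.4022 46.3997] k=[62 68 62 48 46]
t=11: x=[62.3597 66.2817 60.8657 49.7134 46.7468] k=[65 67 60 48 46]
t=12: x=[64.9400 65.6560 59.2449 49.4544 46.7468] k=[63 68 57 45 48]
t=13: x=[63.2639 65.7483 56.7495 47.1123 48.0844] k=[66 67 55 47 51]
t=14: x=[65.8475 65.1229 55.3919 48.7170 50.9233] k=[69 68 56 47 47]
t=15: x=[68.7128 66.4151 56.2668 48.3284 47.4802] k=[71 65 53 44 46]
t=16: x=[70.1288 64.0061 53.2510 45.5966 46.2311] k=[68 61 57 44 44]
t=17: x=[66.8501 61.1115 55.7036 45.8559 44.5041] k=[69 65 60 48 48]
t=18: x=[68.3042 64.6719 58.9832 49.7134 48.4706] k=[65 66 56 53 48]
t=19: x=[64.8046 64.3646 56.7898 52.8801 49.1139] k=[65 63 60 50 45]
t=20: x=[64.3982 62.6244 58.9832 50.7991 46.1418] k=[60 60 55 50 47]
t=21: x=[59.4783 59.0292 54.8691 50.4107 47.8665] k=[59 56 52 50 49]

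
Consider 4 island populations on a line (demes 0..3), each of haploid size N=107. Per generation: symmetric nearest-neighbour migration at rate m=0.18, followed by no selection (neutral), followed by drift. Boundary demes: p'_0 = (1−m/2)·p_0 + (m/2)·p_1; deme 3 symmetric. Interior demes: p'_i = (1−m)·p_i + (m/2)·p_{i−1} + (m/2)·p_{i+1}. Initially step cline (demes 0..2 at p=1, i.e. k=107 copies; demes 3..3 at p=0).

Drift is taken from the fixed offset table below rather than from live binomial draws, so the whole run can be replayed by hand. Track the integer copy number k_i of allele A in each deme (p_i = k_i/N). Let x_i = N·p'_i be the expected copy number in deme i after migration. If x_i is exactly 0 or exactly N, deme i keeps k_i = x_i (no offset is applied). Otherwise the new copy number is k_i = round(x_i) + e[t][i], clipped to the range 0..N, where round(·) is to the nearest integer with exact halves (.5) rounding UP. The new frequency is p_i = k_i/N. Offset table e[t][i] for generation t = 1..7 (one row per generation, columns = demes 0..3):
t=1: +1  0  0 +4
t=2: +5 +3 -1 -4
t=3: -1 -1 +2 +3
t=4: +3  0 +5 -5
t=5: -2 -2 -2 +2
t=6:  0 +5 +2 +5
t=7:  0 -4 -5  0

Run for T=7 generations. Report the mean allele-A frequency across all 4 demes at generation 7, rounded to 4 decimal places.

0.7523

t=0: k=[107 107 107 0]
t=1: x=[107.0000 107.0000 97.3700 9.6300] k=[107 107 97 14]
t=2: x=[107.0000 106.1000 90.4300 21.4700] k=[107 107 89 17]
t=3: x=[107.0000 105.3800 84.1400 23.4800] k=[107 104 86 26]
t=4: x=[106.7300 102.6500 82.2200 31.4000] k=[107 103 87 26]
t=5: x=[106.6400 101.9200 82.9500 31.4900] k=[105 100 81 33]
t=6: x=[104.5500 98.7400 78.3900 37.3200] k=[105 104 80 42]
t=7: x=[104.9100 101.9300 78.7400 45.4200] k=[105 98 74 45]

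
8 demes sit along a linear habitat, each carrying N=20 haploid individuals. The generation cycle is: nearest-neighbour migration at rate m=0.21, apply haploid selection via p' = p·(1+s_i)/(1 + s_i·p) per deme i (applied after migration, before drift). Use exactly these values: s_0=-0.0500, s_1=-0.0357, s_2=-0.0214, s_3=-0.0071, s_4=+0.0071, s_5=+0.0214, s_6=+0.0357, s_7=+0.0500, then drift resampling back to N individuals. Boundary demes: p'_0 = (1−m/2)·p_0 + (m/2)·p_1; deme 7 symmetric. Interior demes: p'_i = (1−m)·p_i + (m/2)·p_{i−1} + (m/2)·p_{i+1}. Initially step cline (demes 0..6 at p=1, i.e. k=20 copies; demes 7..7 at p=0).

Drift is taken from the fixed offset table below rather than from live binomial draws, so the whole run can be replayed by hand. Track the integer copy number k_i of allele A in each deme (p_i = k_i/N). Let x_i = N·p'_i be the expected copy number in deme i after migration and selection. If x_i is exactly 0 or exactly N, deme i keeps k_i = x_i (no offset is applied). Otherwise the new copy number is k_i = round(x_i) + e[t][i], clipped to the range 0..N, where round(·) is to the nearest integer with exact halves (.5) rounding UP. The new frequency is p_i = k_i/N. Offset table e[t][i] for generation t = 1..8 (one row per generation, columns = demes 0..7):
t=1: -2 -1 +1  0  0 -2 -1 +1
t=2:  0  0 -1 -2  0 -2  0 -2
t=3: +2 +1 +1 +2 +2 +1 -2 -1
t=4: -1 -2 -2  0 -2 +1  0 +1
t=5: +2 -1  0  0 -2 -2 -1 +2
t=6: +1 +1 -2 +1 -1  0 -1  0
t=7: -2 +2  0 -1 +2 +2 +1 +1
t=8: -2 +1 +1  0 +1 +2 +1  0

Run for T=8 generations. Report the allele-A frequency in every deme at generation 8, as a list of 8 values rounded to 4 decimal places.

t=0: k=[20 20 20 20 20 20 20 0]
t=1: x=[20.0000 20.0000 20.0000 20.0000 20.0000 20.0000 17.9650 2.1935] k=[20 20 20 20 20 20 17 3]
t=2: x=[20.0000 20.0000 20.0000 20.0000 20.0000 19.6915 15.9593 4.6416] k=[20 20 20 20 20 18 16 3]
t=3: x=[20.0000 20.0000 20.0000 20.0000 19.7915 18.0378 14.9781 4.5338] k=[20 20 20 20 20 19 13 4]
t=4: x=[20.0000 20.0000 20.0000 20.0000 19.8957 18.5046 12.8470 5.1288] k=[20 20 20 20 18 20 13 6]
t=5: x=[20.0000 20.0000 20.0000 19.7885 18.4303 19.0739 13.1588 6.9547] k=[20 20 20 20 16 17 12 9]
t=6: x=[20.0000 20.0000 20.0000 19.5771 16.5453 16.4325 12.3762 9.5582] k=[20 20 20 20 16 16 11 10]
t=7: x=[20.0000 20.0000 20.0000 19.5771 16.4407 15.5487 11.5914 10.3488] k=[20 20 20 19 18 18 13 11]
t=8: x=[20.0000 20.0000 19.8927 18.9932 18.1171 17.5213 13.4702 11.4496] k=[20 20 20 19 19 20 14 11]

[1.0000, 1.0000, 1.0000, 0.9500, 0.9500, 1.0000, 0.7000, 0.5500]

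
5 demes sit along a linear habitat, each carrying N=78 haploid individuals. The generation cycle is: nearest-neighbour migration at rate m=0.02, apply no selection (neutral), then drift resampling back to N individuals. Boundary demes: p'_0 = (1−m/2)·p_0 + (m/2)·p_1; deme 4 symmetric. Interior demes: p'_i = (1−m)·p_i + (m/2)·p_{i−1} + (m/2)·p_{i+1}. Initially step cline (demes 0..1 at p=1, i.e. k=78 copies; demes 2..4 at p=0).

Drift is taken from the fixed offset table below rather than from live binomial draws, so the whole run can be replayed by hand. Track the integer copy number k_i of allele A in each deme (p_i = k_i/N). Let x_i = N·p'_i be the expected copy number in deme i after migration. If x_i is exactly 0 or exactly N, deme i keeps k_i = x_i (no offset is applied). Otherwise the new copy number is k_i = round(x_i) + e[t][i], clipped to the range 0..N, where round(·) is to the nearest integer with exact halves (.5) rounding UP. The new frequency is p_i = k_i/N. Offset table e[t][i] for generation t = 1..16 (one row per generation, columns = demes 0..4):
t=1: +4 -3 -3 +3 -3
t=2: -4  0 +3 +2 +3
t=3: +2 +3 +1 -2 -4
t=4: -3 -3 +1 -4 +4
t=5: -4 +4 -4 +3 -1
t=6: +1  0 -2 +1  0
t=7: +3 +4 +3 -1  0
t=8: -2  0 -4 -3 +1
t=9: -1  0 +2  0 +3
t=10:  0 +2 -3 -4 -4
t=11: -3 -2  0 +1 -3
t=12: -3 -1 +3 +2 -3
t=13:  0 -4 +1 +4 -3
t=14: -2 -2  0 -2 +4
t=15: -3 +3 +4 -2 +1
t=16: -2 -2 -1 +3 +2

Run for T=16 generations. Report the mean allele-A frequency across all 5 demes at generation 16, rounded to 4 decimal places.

t=0: k=[78 78 0 0 0]
t=1: x=[78.0000 77.2200 0.7800 0.0000 0.0000] k=[78 74 0 0 0]
t=2: x=[77.9600 73.3000 0.7400 0.0000 0.0000] k=[74 73 4 0 0]
t=3: x=[73.9900 72.3200 4.6500 0.0400 0.0000] k=[76 75 6 0 0]
t=4: x=[75.9900 74.3200 6.6300 0.0600 0.0000] k=[73 71 8 0 0]
t=5: x=[72.9800 70.3900 8.5500 0.0800 0.0000] k=[69 74 5 3 0]
t=6: x=[69.0500 73.2600 5.6700 2.9900 0.0300] k=[70 73 4 4 0]
t=7: x=[70.0300 72.2800 4.6900 3.9600 0.0400] k=[73 76 8 3 0]
t=8: x=[73.0300 75.2900 8.6300 3.0200 0.0300] k=[71 75 5 0 1]
t=9: x=[71.0400 74.2600 5.6500 0.0600 0.9900] k=[70 74 8 0 4]
t=10: x=[70.0400 73.3000 8.5800 0.1200 3.9600] k=[70 75 6 0 0]
t=11: x=[70.0500 74.2600 6.6300 0.0600 0.0000] k=[67 72 7 1 0]
t=12: x=[67.0500 71.3000 7.5900 1.0500 0.0100] k=[64 70 11 3 0]
t=13: x=[64.0600 69.3500 11.5100 3.0500 0.0300] k=[64 65 13 7 0]
t=14: x=[64.0100 64.4700 13.4600 6.9900 0.0700] k=[62 62 13 5 4]
t=15: x=[62.0000 61.5100 13.4100 5.0700 4.0100] k=[59 65 17 3 5]
t=16: x=[59.0600 64.4600 17.3400 3.1600 4.9800] k=[57 62 16 6 7]

0.3795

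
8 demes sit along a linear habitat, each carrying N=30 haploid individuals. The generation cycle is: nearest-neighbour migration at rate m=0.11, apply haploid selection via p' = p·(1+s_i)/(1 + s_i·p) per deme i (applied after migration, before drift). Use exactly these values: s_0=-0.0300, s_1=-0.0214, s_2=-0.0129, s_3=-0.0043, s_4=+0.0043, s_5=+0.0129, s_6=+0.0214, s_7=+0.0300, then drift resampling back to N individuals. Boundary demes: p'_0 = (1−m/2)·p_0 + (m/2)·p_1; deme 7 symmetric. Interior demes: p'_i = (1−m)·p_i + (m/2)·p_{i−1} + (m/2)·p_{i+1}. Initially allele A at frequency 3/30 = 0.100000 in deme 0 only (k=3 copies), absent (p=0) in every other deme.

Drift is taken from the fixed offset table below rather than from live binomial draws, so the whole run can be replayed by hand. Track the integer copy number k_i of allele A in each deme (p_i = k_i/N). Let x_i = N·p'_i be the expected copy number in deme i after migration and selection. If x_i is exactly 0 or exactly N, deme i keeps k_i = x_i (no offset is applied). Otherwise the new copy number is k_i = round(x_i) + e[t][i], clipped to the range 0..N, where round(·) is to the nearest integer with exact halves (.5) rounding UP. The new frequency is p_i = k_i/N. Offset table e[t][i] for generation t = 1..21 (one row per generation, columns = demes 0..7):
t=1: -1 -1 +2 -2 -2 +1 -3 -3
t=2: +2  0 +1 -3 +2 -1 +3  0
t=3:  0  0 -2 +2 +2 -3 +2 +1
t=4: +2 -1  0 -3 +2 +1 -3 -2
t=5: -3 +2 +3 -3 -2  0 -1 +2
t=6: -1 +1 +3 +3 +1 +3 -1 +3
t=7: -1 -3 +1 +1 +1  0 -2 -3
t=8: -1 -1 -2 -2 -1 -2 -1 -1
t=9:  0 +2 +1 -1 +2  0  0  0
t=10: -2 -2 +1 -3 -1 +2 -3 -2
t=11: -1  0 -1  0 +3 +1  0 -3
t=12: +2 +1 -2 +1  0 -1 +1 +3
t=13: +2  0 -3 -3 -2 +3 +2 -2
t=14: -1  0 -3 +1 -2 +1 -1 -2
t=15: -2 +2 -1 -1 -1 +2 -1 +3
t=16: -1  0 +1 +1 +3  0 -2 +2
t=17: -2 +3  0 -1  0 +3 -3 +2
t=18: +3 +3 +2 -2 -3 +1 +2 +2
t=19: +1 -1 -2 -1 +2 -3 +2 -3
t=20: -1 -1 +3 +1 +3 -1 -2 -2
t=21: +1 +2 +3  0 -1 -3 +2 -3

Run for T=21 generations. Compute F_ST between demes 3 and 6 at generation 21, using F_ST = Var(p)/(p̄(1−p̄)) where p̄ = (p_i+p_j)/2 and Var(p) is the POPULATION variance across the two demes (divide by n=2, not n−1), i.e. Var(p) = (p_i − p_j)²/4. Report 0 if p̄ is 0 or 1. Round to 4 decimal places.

t=0: k=[3 0 0 0 0 0 0 0]
t=1: x=[2.7578 0.1615 0.0000 0.0000 0.0000 0.0000 0.0000 0.0000] k=[2 0 0 0 0 0 0 0]
t=2: x=[1.8368 0.1077 0.0000 0.0000 0.0000 0.0000 0.0000 0.0000] k=[4 0 0 0 0 0 0 0]
t=3: x=[3.6805 0.2153 0.0000 0.0000 0.0000 0.0000 0.0000 0.0000] k=[4 0 0 0 0 0 0 0]
t=4: x=[3.6805 0.2153 0.0000 0.0000 0.0000 0.0000 0.0000 0.0000] k=[6 0 0 0 0 0 0 0]
t=5: x=[5.5313 0.3230 0.0000 0.0000 0.0000 0.0000 0.0000 0.0000] k=[3 2 0 0 0 0 0 0]
t=6: x=[2.8651 1.9060 0.1086 0.0000 0.0000 0.0000 0.0000 0.0000] k=[2 3 3 0 0 0 0 0]
t=7: x=[1.9975 2.8880 2.8018 0.1643 0.0000 0.0000 0.0000 0.0000] k=[1 0 4 1 0 0 0 0]
t=8: x=[0.9175 0.2692 3.5739 1.1054 0.0552 0.0000 0.0000 0.0000] k=[0 0 2 0 0 0 0 0]
t=9: x=[0.0000 0.1077 1.7584 0.1095 0.0000 0.0000 0.0000 0.0000] k=[0 2 3 0 0 0 0 0]
t=10: x=[0.1067 1.9060 2.7474 0.1643 0.0000 0.0000 0.0000 0.0000] k=[0 0 4 0 0 0 0 0]
t=11: x=[0.0000 0.2153 3.5195 0.2191 0.0000 0.0000 0.0000 0.0000] k=[0 0 3 0 0 0 0 0]
t=12: x=[0.0000 0.1615 2.6386 0.1643 0.0000 0.0000 0.0000 0.0000] k=[0 1 1 1 0 0 0 0]
t=13: x=[0.0534 0.9254 0.9875 0.9411 0.0552 0.0000 0.0000 0.0000] k=[2 1 0 0 0 0 0 0]
t=14: x=[1.8903 0.9793 0.0543 0.0000 0.0000 0.0000 0.0000 0.0000] k=[1 1 0 0 0 0 0 0]
t=15: x=[0.9710 0.9254 0.0543 0.0000 0.0000 0.0000 0.0000 0.0000] k=[0 3 0 0 0 0 0 0]
t=16: x=[0.1601 2.6178 0.1629 0.0000 0.0000 0.0000 0.0000 0.0000] k=[0 3 1 0 0 0 0 0]
t=17: x=[0.1601 2.6719 1.0419 0.0548 0.0000 0.0000 0.0000 0.0000] k=[0 6 1 0 0 0 0 0]
t=18: x=[0.3202 5.2999 1.2049 0.0548 0.0000 0.0000 0.0000 0.0000] k=[3 8 3 0 0 0 0 0]
t=19: x=[3.1872 7.3295 3.0740 0.1643 0.0000 0.0000 0.0000 0.0000] k=[4 6 1 0 0 0 0 0]
t=20: x=[4.0032 5.5169 1.2049 0.0548 0.0000 0.0000 0.0000 0.0000] k=[3 5 4 1 0 0 0 0]
t=21: x=[3.0261 4.7479 3.8463 1.1054 0.0552 0.0000 0.0000 0.0000] k=[4 7 7 1 0 0 0 0]

0.0169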